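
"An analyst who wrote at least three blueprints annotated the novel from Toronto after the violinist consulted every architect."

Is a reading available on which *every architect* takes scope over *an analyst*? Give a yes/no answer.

No

The target quantifier *every architect* is part of the adjunct clause *after the violinist consulted every architect*.
Scope out of an adjunct clause is unavailable: QR respects the adjunct-island constraint.
*every architect* is confined to the island and cannot take scope over *an analyst*.
(Only the surface reading survives: one fixed analyst with respect to all the relevant architects.)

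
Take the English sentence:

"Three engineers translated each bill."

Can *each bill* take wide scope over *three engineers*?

Yes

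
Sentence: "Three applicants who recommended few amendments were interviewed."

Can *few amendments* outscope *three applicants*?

No

Structurally, *few amendments* is inside the relative clause *who recommended few amendments*.
Quantifiers inside a relative clause are trapped there; the RC boundary blocks QR.
Hence only narrow scope for *few amendments* (under *three applicants*) survives.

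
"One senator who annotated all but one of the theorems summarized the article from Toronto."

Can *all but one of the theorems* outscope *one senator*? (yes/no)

Structurally, *all but one of the theorems* is inside the relative clause *who annotated all but one of the theorems*.
QR out of a relative clause is ruled out by the relative-clause island constraint.
*all but one of the theorems* is confined to the island and cannot take scope over *one senator*.
(Only the surface reading survives: one fixed senator with respect to all the relevant theorems.)

No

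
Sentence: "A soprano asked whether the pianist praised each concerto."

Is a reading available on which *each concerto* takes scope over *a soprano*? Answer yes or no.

*each concerto* is embedded in the embedded question *whether the pianist praised each concerto*.
Embedded questions are wh-islands: a quantifier inside an indirect question cannot QR into the matrix clause.
The inverse ordering *each concerto* > *a soprano* is therefore underivable.
(Only the surface reading survives: one fixed soprano with respect to all the relevant concertos.)

No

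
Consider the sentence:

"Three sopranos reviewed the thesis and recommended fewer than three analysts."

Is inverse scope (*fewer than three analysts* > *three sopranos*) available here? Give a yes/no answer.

The DP *fewer than three analysts* is contained in one conjunct of the coordinate structure (*recommended fewer than three analysts*).
QR out of a conjunct would have to apply non-ATB, which the CSC forbids.
So *fewer than three analysts* cannot raise high enough to outscope *three sopranos*; only the surface ordering *three sopranos* > *fewer than three analysts* is available.

No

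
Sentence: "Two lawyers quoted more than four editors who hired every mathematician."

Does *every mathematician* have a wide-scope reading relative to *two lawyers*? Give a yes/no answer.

*every mathematician* is embedded in the relative clause *who hired every mathematician* modifying *more than four editors*.
Relative clauses are scope islands: a quantifier cannot QR out of a relative clause to take scope in the matrix clause.
So *every mathematician* cannot raise to a position above *two lawyers*.

No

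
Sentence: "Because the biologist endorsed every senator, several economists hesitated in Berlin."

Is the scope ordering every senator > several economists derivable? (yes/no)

No

The DP *every senator* is contained in the adjunct clause *because the biologist endorsed every senator*.
Adverbial clauses are not L-marked, so they are barriers for QR — the quantifier cannot escape the adjunct.
The ordering *every senator* > *several economists* is therefore underivable.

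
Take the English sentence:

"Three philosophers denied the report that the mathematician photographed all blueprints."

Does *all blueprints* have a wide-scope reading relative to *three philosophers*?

No

The target quantifier *all blueprints* is part of the complex NP *the report that the mathematician photographed all blueprints*.
The Complex NP Constraint bars QR out of the complement clause of a noun.
*all blueprints* is confined to the island and cannot take scope over *three philosophers*.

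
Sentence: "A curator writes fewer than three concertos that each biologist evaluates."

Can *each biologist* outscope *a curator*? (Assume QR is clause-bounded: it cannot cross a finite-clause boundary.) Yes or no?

The DP *each biologist* is contained in the relative clause *that each biologist evaluates* modifying *fewer than three concertos*.
The relative clause forms an island for QR, so the quantifier is confined to the head noun's restrictor.
So *each biologist* cannot raise to a position above *a curator*.

No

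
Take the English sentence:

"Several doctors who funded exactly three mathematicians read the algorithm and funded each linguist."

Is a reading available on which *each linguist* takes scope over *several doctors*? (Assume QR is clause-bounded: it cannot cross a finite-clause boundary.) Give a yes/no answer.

No

*each linguist* is embedded in one conjunct of the coordinate structure (*funded each linguist*).
QR out of a conjunct would have to apply non-ATB, which the CSC forbids.
The inverse ordering *each linguist* > *several doctors* is therefore underivable.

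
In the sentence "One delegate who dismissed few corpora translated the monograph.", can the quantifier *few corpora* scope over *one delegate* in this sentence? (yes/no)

*few corpora* sits inside the relative clause *who dismissed few corpora*.
QR out of a relative clause is ruled out by the relative-clause island constraint.
So the wide-scope reading for *few corpora* is blocked.

No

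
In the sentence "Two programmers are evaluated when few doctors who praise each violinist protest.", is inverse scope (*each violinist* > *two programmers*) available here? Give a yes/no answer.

*each violinist* sits inside the relative clause *who praise each violinist*, which is itself inside the adjunct *when few doctors who praise each violinist protest*.
Both the relative clause and the enclosing adjunct are scope islands; QR cannot cross either.
There is no licit LF on which *each violinist* c-commands *two programmers*.

No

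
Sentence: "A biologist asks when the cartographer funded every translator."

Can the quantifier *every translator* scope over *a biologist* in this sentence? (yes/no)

*every translator* occurs within the embedded question *when the cartographer funded every translator*.
Embedded wh-clauses are opaque for QR, so the quantifier stays inside the question.
*every translator* > *a biologist* would require crossing that boundary, which is illicit.

No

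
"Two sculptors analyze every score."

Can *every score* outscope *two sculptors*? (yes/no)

*every score* and *two sculptors* are in the same minimal clause.
Ordinary QR to a clause-peripheral position gives the wide-scope LF for the lower DP.

Yes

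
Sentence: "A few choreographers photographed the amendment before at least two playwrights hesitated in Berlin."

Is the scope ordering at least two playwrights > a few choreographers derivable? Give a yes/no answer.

No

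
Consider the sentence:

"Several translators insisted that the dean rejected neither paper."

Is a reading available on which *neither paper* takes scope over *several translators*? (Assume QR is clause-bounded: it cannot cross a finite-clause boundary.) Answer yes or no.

The target quantifier *neither paper* is part of the finite complement clause *that the dean rejected neither paper*.
Under clause-bounded QR, a quantifier in an embedded finite clause cannot raise into the matrix clause.
Hence only narrow scope for *neither paper* (under *several translators*) survives.

No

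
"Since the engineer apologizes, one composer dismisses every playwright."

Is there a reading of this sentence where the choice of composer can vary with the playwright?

Yes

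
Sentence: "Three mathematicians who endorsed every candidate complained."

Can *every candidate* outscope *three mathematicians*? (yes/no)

No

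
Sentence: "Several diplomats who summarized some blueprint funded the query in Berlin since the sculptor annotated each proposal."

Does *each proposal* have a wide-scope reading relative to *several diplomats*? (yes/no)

No

Structurally, *each proposal* is inside the adjunct clause *since the sculptor annotated each proposal*.
Since the clause is an adjunct (not a complement), the Adjunct Condition blocks QR across its edge.
So *each proposal* cannot raise to a position above *several diplomats*.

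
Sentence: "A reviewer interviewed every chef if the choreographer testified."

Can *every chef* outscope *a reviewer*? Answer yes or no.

The adjunct clause does not contain *every chef*, which is the matrix object.
QR within a single clause is free, so the lower quantifier may take scope over the higher one.

Yes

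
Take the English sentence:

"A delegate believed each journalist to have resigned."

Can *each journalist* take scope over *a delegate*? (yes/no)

Yes

*each journalist* is the subject of an ECM infinitive — the infinitival complement of an ECM verb is not a scope island, so *each journalist* can raise into the matrix clause.
No island intervenes, so both surface and inverse scope are derivable.
The sentence is scopally ambiguous between *a delegate* > *each journalist* and *each journalist* > *a delegate*.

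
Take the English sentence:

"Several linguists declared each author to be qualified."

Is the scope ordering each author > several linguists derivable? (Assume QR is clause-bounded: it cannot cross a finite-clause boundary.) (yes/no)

Yes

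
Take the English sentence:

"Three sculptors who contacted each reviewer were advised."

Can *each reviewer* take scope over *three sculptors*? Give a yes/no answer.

No

*each reviewer* occurs within the relative clause *who contacted each reviewer*.
Relative clauses are scope islands: a quantifier cannot QR out of a relative clause to take scope in the matrix clause.
*each reviewer* is confined to the island and cannot take scope over *three sculptors*.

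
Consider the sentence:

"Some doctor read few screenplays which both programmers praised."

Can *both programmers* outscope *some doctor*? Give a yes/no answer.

*both programmers* is embedded in the relative clause *which both programmers praised* modifying *few screenplays*.
Quantifiers inside a relative clause are trapped there; the RC boundary blocks QR.
*both programmers* is confined to the island and cannot take scope over *some doctor*.

No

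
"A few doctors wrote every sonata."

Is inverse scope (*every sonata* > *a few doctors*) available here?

Yes

*a few doctors* and *every sonata* are co-arguments of the matrix verb, with nothing but a clause-internal boundary between them.
Ordinary QR to a clause-peripheral position gives the wide-scope LF for the lower DP.
So *every sonata* > *a few doctors* is among the available readings.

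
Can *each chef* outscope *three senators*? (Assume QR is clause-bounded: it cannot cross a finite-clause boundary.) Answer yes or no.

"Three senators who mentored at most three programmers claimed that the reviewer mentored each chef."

Structurally, *each chef* is inside the finite complement clause *that the reviewer mentored each chef*.
Given the clause-boundedness assumption, QR cannot cross the finite CP into the matrix.
So *each chef* cannot raise to a position above *three senators*.

No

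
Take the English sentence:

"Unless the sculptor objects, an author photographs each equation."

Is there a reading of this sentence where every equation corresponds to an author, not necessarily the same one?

This is the *each equation* > *an author* reading.
Neither queried DP is inside the adjunct, so the adjunct-island constraint does not apply.
Ordinary QR to a clause-peripheral position gives the wide-scope LF for the lower DP.
The sentence is scopally ambiguous between *an author* > *each equation* and *each equation* > *an author*.

Yes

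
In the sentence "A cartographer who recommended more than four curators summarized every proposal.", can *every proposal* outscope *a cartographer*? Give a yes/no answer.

Yes

The RC *who recommended more than four curators* is an island, but *every proposal* is not inside it — it is the matrix object, a clausemate of *a cartographer*.
With no island boundary between them, the object can take inverse scope over the subject via ordinary QR within the clause.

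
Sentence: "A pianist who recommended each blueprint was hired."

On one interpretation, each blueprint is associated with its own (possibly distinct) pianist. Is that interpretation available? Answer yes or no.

No

The paraphrase describes the scope ordering *each blueprint* > *a pianist*.
*each blueprint* occurs within the relative clause *who recommended each blueprint*.
A relative clause is a scope island — quantifier raising cannot cross its boundary.
Hence only narrow scope for *each blueprint* (under *a pianist*) survives.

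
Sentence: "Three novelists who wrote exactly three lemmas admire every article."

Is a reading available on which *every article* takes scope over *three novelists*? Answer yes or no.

Although the sentence contains a relative clause (*who wrote exactly three lemmas*), *every article* is outside it, in the matrix VP.
No island intervenes, so both surface and inverse scope are derivable.

Yes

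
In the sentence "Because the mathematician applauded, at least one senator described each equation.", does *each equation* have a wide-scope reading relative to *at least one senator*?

Yes

Although there is an adjunct clause, *each equation* is in the main clause, not inside the adjunct.
Ordinary QR to a clause-peripheral position gives the wide-scope LF for the lower DP.
So *each equation* > *at least one senator* is among the available readings.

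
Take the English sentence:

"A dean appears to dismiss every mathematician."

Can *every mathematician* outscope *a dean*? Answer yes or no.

Infinitival complements of raising predicates do not block QR; *every mathematician* and *a dean* are effectively clausemates.
QR within a single clause is free, so the lower quantifier may take scope over the higher one.

Yes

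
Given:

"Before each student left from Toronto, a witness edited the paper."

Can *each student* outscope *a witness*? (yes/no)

No

*each student* occurs within the adjunct clause *before each student left from Toronto*.
Scope out of an adjunct clause is unavailable: QR respects the adjunct-island constraint.
So *each student* cannot raise to a position above *a witness*.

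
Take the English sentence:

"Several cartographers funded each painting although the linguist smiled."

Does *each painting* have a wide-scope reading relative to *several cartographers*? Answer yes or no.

The adjunct island is irrelevant here — *each painting* and *several cartographers* are both in the matrix clause.
QR within a single clause is free, so the lower quantifier may take scope over the higher one.

Yes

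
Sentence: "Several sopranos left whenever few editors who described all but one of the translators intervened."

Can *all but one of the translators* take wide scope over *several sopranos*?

The DP *all but one of the translators* is contained in the relative clause *who described all but one of the translators*, which is itself inside the adjunct *whenever few editors who described all but one of the translators intervened*.
Even if one barrier were somehow void, the other would still block QR.
So *all but one of the translators* cannot raise high enough to outscope *several sopranos*; only the surface ordering *several sopranos* > *all but one of the translators* is available.

No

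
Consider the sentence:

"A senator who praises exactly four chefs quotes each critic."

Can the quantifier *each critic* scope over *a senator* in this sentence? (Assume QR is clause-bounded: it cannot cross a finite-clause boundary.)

The RC *who praises exactly four chefs* is an island, but *each critic* is not inside it — it is the matrix object, a clausemate of *a senator*.
QR within a single clause is free, so the lower quantifier may take scope over the higher one.

Yes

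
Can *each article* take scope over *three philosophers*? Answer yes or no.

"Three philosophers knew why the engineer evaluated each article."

No

*each article* is embedded in the embedded question *why the engineer evaluated each article*.
An indirect question is a wh-island; the filled [Spec,CP] blocks QR across the CP edge.
The inverse ordering *each article* > *three philosophers* is therefore underivable.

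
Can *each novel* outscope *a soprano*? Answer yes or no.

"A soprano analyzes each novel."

*each novel* is the matrix object and *a soprano* the matrix subject; the two are clausemates.
QR within a single clause is free, so the lower quantifier may take scope over the higher one.

Yes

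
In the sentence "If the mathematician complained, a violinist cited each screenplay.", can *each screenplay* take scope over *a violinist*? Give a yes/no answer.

Yes

*each screenplay* is a matrix argument; the adjunct is an island but the target quantifier is outside it.
With no island boundary between them, the object can take inverse scope over the subject via ordinary QR within the clause.
So *each screenplay* > *a violinist* is among the available readings.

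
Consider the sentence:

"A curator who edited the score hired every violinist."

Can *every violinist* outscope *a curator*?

Yes

The relative clause *who edited the score* modifies *a curator*, but *every violinist* is not inside that relative clause — it is an argument of the matrix verb.
Clause-internal QR can adjoin the lower DP above the subject, yielding the inverse reading.
So *every violinist* > *a curator* is among the available readings.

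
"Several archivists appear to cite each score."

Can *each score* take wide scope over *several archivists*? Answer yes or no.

Yes

*each score* is the object of the infinitival complement of a raising predicate; raising infinitives are transparent for QR, so the two DPs are in effect clausemates.
Since no island is crossed, the inverse ordering is licensed alongside surface scope.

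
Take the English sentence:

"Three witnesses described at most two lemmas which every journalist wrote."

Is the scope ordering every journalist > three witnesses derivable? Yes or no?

No

*every journalist* is embedded in the relative clause *which every journalist wrote* modifying *at most two lemmas*.
A relative clause is a scope island — quantifier raising cannot cross its boundary.
Hence only narrow scope for *every journalist* (under *three witnesses*) survives.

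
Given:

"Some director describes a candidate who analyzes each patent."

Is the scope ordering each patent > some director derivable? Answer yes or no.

Structurally, *each patent* is inside the relative clause *who analyzes each patent* modifying *a candidate*.
Relative clauses block scope extraction: QR cannot target a position outside the modified NP.
So the wide-scope reading for *each patent* is blocked.

No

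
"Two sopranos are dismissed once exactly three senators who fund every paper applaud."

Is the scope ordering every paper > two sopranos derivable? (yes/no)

No

The target quantifier *every paper* is part of the relative clause *who fund every paper*, which is itself inside the adjunct *once exactly three senators who fund every paper applaud*.
Both the relative clause and the enclosing adjunct are scope islands; QR cannot cross either.
*every paper* is confined to the island and cannot take scope over *two sopranos*.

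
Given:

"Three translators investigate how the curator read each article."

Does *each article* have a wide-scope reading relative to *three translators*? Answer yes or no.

The target quantifier *each article* is part of the embedded question *how the curator read each article*.
Embedded questions are wh-islands: a quantifier inside an indirect question cannot QR into the matrix clause.
So *each article* cannot raise to a position above *three translators*.

No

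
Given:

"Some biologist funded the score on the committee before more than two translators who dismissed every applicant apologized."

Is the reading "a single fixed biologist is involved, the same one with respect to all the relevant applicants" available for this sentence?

Yes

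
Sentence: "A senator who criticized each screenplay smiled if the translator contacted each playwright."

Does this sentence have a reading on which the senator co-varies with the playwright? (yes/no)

No

The described interpretation is the *each playwright* > *a senator* scoping.
Structurally, *each playwright* is inside the adjunct clause *if the translator contacted each playwright*.
The adjunct-island constraint bars QR out of an adverbial clause.
*each playwright* > *a senator* would require crossing that boundary, which is illicit.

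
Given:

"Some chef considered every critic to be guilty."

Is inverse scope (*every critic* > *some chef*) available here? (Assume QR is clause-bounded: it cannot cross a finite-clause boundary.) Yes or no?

*every critic* is an ECM subject; ECM complements are not islands, and the embedded quantifier may take matrix scope.
QR within a single clause is free, so the lower quantifier may take scope over the higher one.

Yes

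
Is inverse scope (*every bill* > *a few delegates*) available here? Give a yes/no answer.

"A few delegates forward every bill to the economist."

Yes

Both DPs are arguments of the same predicate; there is no clause or island boundary between them.
Ordinary QR to a clause-peripheral position gives the wide-scope LF for the lower DP.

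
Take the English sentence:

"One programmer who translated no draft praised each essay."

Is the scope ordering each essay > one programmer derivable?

Although the sentence contains a relative clause (*who translated no draft*), *each essay* is outside it, in the matrix VP.
No island intervenes, so both surface and inverse scope are derivable.
Both orderings are possible: *one programmer* > *each essay* and *each essay* > *one programmer*.

Yes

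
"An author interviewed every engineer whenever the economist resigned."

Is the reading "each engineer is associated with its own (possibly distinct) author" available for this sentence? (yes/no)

Yes

The paraphrase describes the scope ordering *every engineer* > *an author*.
Although there is an adjunct clause, *every engineer* is in the main clause, not inside the adjunct.
Clause-internal QR can adjoin the lower DP above the subject, yielding the inverse reading.
The sentence is scopally ambiguous between *an author* > *every engineer* and *every engineer* > *an author*.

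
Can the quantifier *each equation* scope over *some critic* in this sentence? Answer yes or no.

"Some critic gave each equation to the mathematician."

Both DPs are arguments of the same predicate; there is no clause or island boundary between them.
Nothing blocks QR of the lower DP to a position above the higher one, so inverse scope is available.
Both orderings are possible: *some critic* > *each equation* and *each equation* > *some critic*.

Yes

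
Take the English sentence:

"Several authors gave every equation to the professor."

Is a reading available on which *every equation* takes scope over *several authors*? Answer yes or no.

Yes

*every equation* and *several authors* are in the same minimal clause.
Clause-internal QR can adjoin the lower DP above the subject, yielding the inverse reading.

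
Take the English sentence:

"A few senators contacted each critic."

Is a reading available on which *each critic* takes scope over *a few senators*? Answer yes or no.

Yes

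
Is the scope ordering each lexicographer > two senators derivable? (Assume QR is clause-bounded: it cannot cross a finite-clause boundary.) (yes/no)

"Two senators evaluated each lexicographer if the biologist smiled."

The adjunct clause does not contain *each lexicographer*, which is the matrix object.
QR within a single clause is free, so the lower quantifier may take scope over the higher one.
Both orderings are possible: *two senators* > *each lexicographer* and *each lexicographer* > *two senators*.

Yes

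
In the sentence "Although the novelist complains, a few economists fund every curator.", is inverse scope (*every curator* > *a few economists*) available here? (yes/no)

*every curator* is a matrix argument; the adjunct is an island but the target quantifier is outside it.
Nothing blocks QR of the lower DP to a position above the higher one, so inverse scope is available.

Yes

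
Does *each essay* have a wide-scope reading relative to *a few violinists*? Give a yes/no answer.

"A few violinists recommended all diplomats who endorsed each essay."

No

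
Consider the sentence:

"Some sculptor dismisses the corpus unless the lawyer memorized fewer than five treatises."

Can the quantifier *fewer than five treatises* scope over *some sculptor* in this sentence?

No

The DP *fewer than five treatises* is contained in the adjunct clause *unless the lawyer memorized fewer than five treatises*.
Adjunct clauses are scope islands: a quantifier inside an adjunct cannot raise into the matrix clause.
So *fewer than five treatises* cannot raise to a position above *some sculptor*.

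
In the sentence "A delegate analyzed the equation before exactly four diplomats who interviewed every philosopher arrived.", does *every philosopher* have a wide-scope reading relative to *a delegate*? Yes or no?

No

*every philosopher* sits inside the relative clause *who interviewed every philosopher*, which is itself inside the adjunct *before exactly four diplomats who interviewed every philosopher arrived*.
Even if one barrier were somehow void, the other would still block QR.
The inverse ordering *every philosopher* > *a delegate* is therefore underivable.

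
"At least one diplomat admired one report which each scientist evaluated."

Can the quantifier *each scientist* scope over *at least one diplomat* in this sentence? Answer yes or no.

No

The DP *each scientist* is contained in the relative clause *which each scientist evaluated* modifying *one report*.
A relative clause is a scope island — quantifier raising cannot cross its boundary.
So *each scientist* cannot raise high enough to outscope *at least one diplomat*; only the surface ordering *at least one diplomat* > *each scientist* is available.
(Only the surface reading survives: one fixed diplomat with respect to all the relevant scientists.)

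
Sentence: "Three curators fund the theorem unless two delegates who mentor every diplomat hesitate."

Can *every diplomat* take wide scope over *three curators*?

The DP *every diplomat* is contained in the relative clause *who mentor every diplomat*, which is itself inside the adjunct *unless two delegates who mentor every diplomat hesitate*.
The quantifier would have to escape first the RC and then the adjunct — two independent island violations.
So *every diplomat* cannot raise to a position above *three curators*.

No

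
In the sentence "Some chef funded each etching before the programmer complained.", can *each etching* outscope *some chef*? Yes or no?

Yes

The adjunct clause does not contain *each etching*, which is the matrix object.
No island intervenes, so both surface and inverse scope are derivable.
The sentence is scopally ambiguous between *some chef* > *each etching* and *each etching* > *some chef*.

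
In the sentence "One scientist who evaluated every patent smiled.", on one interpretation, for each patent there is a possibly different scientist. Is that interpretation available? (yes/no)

No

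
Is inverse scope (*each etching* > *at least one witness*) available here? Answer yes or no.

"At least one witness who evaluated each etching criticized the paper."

No

*each etching* is embedded in the relative clause *who evaluated each etching*.
The relative clause forms an island for QR, so the quantifier is confined to the head noun's restrictor.
*each etching* > *at least one witness* would require crossing that boundary, which is illicit.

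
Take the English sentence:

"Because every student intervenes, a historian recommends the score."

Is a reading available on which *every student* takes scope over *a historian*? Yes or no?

No

*every student* sits inside the adjunct clause *because every student intervenes*.
Scope out of an adjunct clause is unavailable: QR respects the adjunct-island constraint.
The ordering *every student* > *a historian* is therefore underivable.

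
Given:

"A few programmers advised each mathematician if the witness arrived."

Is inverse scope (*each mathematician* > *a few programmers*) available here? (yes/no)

Yes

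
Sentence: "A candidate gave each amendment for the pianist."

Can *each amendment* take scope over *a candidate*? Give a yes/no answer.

Yes

*each amendment* is the matrix object and *a candidate* the matrix subject; the two are clausemates.
Clause-internal QR can adjoin the lower DP above the subject, yielding the inverse reading.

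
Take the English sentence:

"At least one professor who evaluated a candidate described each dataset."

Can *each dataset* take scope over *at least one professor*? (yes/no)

*each dataset* sits in the matrix clause, not in the relative clause on *at least one professor*.
Since no island is crossed, the inverse ordering is licensed alongside surface scope.

Yes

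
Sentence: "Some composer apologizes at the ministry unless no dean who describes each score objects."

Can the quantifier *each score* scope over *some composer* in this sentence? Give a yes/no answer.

*each score* sits inside the relative clause *who describes each score*, which is itself inside the adjunct *unless no dean who describes each score objects*.
Both the relative clause and the enclosing adjunct are scope islands; QR cannot cross either.
So *each score* cannot raise high enough to outscope *some composer*; only the surface ordering *some composer* > *each score* is available.

No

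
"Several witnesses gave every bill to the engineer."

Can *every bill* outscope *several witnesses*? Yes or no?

Both DPs are arguments of the same predicate; there is no clause or island boundary between them.
Clause-internal QR can adjoin the lower DP above the subject, yielding the inverse reading.

Yes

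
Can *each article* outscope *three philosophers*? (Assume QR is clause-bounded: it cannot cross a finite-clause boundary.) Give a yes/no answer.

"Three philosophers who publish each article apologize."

Structurally, *each article* is inside the relative clause *who publish each article*.
The relative clause forms an island for QR, so the quantifier is confined to the head noun's restrictor.
*each article* is confined to the island and cannot take scope over *three philosophers*.

No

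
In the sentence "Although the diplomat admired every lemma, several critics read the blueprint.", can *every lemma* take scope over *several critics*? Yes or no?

No

*every lemma* is embedded in the adjunct clause *although the diplomat admired every lemma*.
Adjunct clauses are scope islands: a quantifier inside an adjunct cannot raise into the matrix clause.
There is no licit LF on which *every lemma* c-commands *several critics*.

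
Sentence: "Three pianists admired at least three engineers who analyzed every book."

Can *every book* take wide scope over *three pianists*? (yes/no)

*every book* sits inside the relative clause *who analyzed every book* modifying *at least three engineers*.
The relative clause forms an island for QR, so the quantifier is confined to the head noun's restrictor.
So *every book* cannot raise to a position above *three pianists*.

No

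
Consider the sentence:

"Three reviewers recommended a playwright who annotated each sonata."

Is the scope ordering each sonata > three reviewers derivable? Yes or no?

Structurally, *each sonata* is inside the relative clause *who annotated each sonata* modifying *a playwright*.
Relative clauses are scope islands: a quantifier cannot QR out of a relative clause to take scope in the matrix clause.
So *each sonata* cannot raise high enough to outscope *three reviewers*; only the surface ordering *three reviewers* > *each sonata* is available.

No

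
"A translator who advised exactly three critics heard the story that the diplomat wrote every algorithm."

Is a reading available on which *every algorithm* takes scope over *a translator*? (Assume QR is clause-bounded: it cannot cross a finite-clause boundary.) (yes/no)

No

Structurally, *every algorithm* is inside the complex NP *the story that the diplomat wrote every algorithm*.
A that-clause complement to a noun is an island; QR cannot cross the NP boundary.
So the wide-scope reading for *every algorithm* is blocked.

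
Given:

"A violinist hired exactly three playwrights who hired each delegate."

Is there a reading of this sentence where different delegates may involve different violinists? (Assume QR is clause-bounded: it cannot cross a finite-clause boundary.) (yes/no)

No

That reading corresponds to *each delegate* > *a violinist*.
The target quantifier *each delegate* is part of the relative clause *who hired each delegate* modifying *exactly three playwrights*.
Quantifiers inside a relative clause are trapped there; the RC boundary blocks QR.
So *each delegate* cannot raise to a position above *a violinist*.
(Only the surface reading survives: one fixed violinist with respect to all the relevant delegates.)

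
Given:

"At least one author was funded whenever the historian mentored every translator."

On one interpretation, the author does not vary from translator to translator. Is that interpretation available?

Yes

That reading corresponds to *at least one author* > *every translator*.
Surface scope (*at least one author* > *every translator*) is always derivable; islands only block QR, not in-situ interpretation.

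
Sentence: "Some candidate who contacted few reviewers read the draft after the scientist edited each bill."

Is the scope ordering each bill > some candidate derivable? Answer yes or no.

No

Structurally, *each bill* is inside the adjunct clause *after the scientist edited each bill*.
Scope out of an adjunct clause is unavailable: QR respects the adjunct-island constraint.
The inverse ordering *each bill* > *some candidate* is therefore underivable.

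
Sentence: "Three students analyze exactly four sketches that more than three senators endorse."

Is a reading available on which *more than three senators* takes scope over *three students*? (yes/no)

Structurally, *more than three senators* is inside the relative clause *that more than three senators endorse* modifying *exactly four sketches*.
Relative clauses are scope islands: a quantifier cannot QR out of a relative clause to take scope in the matrix clause.
There is no licit LF on which *more than three senators* c-commands *three students*.

No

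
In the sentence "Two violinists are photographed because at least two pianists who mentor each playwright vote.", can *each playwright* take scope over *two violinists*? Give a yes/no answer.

No

The target quantifier *each playwright* is part of the relative clause *who mentor each playwright*, which is itself inside the adjunct *because at least two pianists who mentor each playwright vote*.
Even if one barrier were somehow void, the other would still block QR.
So the wide-scope reading for *each playwright* is blocked.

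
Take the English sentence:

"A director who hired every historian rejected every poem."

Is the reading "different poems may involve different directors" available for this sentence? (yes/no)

Yes

The paraphrase describes the scope ordering *every poem* > *a director*.
*every poem* sits in the matrix clause, not in the relative clause on *a director*.
QR within a single clause is free, so the lower quantifier may take scope over the higher one.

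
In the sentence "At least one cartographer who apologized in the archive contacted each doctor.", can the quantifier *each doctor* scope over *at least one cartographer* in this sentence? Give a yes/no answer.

*each doctor* sits in the matrix clause, not in the relative clause on *at least one cartographer*.
QR within a single clause is free, so the lower quantifier may take scope over the higher one.

Yes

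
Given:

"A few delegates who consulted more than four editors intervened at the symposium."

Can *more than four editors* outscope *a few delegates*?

No

*more than four editors* sits inside the relative clause *who consulted more than four editors*.
Relative clauses block scope extraction: QR cannot target a position outside the modified NP.
There is no licit LF on which *more than four editors* c-commands *a few delegates*.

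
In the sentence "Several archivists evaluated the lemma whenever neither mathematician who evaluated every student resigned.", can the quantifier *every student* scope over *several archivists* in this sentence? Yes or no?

The DP *every student* is contained in the relative clause *who evaluated every student*, which is itself inside the adjunct *whenever neither mathematician who evaluated every student resigned*.
The quantifier would have to escape first the RC and then the adjunct — two independent island violations.
The inverse ordering *every student* > *several archivists* is therefore underivable.

No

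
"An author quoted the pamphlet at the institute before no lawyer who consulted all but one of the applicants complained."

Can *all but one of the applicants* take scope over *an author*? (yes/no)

No

The DP *all but one of the applicants* is contained in the relative clause *who consulted all but one of the applicants*, which is itself inside the adjunct *before no lawyer who consulted all but one of the applicants complained*.
Two island boundaries intervene — the relative clause and the adjunct. Either alone would block QR.
The inverse ordering *all but one of the applicants* > *an author* is therefore underivable.
(Only the surface reading survives: one fixed author with respect to all the relevant applicants.)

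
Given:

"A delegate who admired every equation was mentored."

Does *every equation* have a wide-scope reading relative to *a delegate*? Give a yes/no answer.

No

The target quantifier *every equation* is part of the relative clause *who admired every equation*.
Relative clauses block scope extraction: QR cannot target a position outside the modified NP.
*every equation* is confined to the island and cannot take scope over *a delegate*.
(Only the surface reading survives: one fixed delegate with respect to all the relevant equations.)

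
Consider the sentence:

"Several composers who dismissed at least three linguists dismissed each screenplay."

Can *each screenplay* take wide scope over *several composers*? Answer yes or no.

Yes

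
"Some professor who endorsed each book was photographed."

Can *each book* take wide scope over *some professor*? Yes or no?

The target quantifier *each book* is part of the relative clause *who endorsed each book*.
Relative clauses block scope extraction: QR cannot target a position outside the modified NP.
There is no licit LF on which *each book* c-commands *some professor*.

No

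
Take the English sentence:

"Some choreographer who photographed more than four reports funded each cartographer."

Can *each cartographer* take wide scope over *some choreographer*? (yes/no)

*each cartographer* sits in the matrix clause, not in the relative clause on *some choreographer*.
Clause-internal QR can adjoin the lower DP above the subject, yielding the inverse reading.

Yes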